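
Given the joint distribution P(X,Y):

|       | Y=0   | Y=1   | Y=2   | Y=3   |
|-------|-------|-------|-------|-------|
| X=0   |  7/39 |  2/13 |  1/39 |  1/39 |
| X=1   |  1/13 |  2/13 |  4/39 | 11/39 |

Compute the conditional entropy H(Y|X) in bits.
1.7221 bits

H(Y|X) = H(X,Y) - H(X)

H(X,Y) = -Σ_{x,y} P(x,y) log₂ P(x,y). Per-cell terms -P(x,y)·log₂P(x,y):
  X=0: 0.444778, 0.415452, 0.135523, 0.135523
  X=1: 0.284649, 0.415452, 0.336964, 0.515017
Sum of the 8 terms: H(X,Y) = 2.68336 bits

Marginal of X (row sums):
  P(X=0) = 7/39 + 2/13 + 1/39 + 1/39 = 5/13
  P(X=1) = 1/13 + 2/13 + 4/39 + 11/39 = 8/13
H(X) = -[(5/13)·log₂(5/13) + (8/13)·log₂(8/13)]
  = 0.530197 + 0.431040 = 0.96124 bits

H(Y|X) = H(X,Y) - H(X) = 2.68336 - 0.96124 = 1.7221 bits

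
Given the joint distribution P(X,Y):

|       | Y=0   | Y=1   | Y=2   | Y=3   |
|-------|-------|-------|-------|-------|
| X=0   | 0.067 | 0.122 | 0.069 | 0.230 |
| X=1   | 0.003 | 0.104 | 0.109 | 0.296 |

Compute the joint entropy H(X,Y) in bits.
2.6185 bits

H(X,Y) = -Σ_{x,y} P(x,y) log₂ P(x,y). Per-cell terms -P(x,y)·log₂P(x,y):
  X=0: 0.26128, 0.37028, 0.26615, 0.48767
  X=1: 0.02514, 0.33960, 0.34854, 0.51987
Sum of the 8 terms: H(X,Y) = 2.6185 bits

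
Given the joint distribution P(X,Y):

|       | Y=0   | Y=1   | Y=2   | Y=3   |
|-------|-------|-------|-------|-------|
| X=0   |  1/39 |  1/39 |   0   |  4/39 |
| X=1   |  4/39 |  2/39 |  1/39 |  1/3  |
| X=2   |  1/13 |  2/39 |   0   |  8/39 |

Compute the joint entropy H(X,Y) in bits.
2.8018 bits

H(X,Y) = -Σ_{x,y} P(x,y) log₂ P(x,y). Per-cell terms -P(x,y)·log₂P(x,y):
  X=0: 0.1355, 0.1355, 0.0000, 0.3370
  X=1: 0.3370, 0.2198, 0.1355, 0.5283
  X=2: 0.2846, 0.2198, 0.0000, 0.4688
  (cells with P = 0 contribute 0)
Sum of the 12 terms: H(X,Y) = 2.8018 bits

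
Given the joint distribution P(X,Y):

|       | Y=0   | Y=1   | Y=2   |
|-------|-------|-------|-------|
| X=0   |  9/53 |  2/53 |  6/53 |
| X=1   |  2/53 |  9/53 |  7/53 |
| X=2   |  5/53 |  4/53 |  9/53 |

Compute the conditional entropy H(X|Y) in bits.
1.4406 bits

H(X|Y) = H(X,Y) - H(Y)

H(X,Y) = -Σ_{x,y} P(x,y) log₂ P(x,y). Per-cell terms -P(x,y)·log₂P(x,y):
  X=0: 0.43438, 0.17841, 0.35581
  X=1: 0.17841, 0.43438, 0.38574
  X=2: 0.32132, 0.28135, 0.43438
Sum of the 9 terms: H(X,Y) = 3.0042 bits

Marginal of Y (column sums):
  P(Y=0) = 9/53 + 2/53 + 5/53 = 16/53
  P(Y=1) = 2/53 + 9/53 + 4/53 = 15/53
  P(Y=2) = 6/53 + 7/53 + 9/53 = 22/53
H(Y) = -[(16/53)·log₂(16/53) + (15/53)·log₂(15/53) + (22/53)·log₂(22/53)]
  = 0.52164 + 0.51539 + 0.52654 = 1.5636 bits

H(X|Y) = H(X,Y) - H(Y) = 3.0042 - 1.5636 = 1.4406 bits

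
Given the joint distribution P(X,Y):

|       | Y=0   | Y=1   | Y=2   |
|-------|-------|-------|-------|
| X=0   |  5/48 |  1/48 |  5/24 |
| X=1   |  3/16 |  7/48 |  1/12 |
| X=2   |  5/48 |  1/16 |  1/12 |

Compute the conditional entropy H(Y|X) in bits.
1.4184 bits

H(Y|X) = H(X,Y) - H(X)

H(X,Y) = -Σ_{x,y} P(x,y) log₂ P(x,y). Per-cell terms -P(x,y)·log₂P(x,y):
  X=0: 0.3399, 0.1164, 0.4715
  X=1: 0.4528, 0.4051, 0.2987
  X=2: 0.3399, 0.2500, 0.2987
Sum of the 9 terms: H(X,Y) = 2.9730 bits

Marginal of X (row sums):
  P(X=0) = 5/48 + 1/48 + 5/24 = 1/3
  P(X=1) = 3/16 + 7/48 + 1/12 = 5/12
  P(X=2) = 5/48 + 1/16 + 1/12 = 1/4
H(X) = -[(1/3)·log₂(1/3) + (5/12)·log₂(5/12) + (1/4)·log₂(1/4)]
  = 0.5283 + 0.5263 + 0.5000 = 1.5546 bits

H(Y|X) = H(X,Y) - H(X) = 2.9730 - 1.5546 = 1.4184 bits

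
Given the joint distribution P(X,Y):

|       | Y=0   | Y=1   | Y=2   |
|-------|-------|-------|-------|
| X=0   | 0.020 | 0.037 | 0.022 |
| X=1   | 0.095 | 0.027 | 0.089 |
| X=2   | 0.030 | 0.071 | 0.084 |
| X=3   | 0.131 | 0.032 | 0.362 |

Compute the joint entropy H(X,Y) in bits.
2.9805 bits

H(X,Y) = -Σ_{x,y} P(x,y) log₂ P(x,y). Per-cell terms -P(x,y)·log₂P(x,y):
  X=0: 0.1129, 0.1760, 0.1211
  X=1: 0.3226, 0.1407, 0.3106
  X=2: 0.1518, 0.2709, 0.3002
  X=3: 0.3841, 0.1589, 0.5307
Sum of the 12 terms: H(X,Y) = 2.9805 bits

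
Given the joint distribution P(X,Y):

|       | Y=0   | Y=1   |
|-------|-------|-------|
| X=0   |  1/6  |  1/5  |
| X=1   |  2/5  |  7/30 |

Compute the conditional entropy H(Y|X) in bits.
0.9658 bits

H(Y|X) = H(X,Y) - H(X)

H(X,Y) = -Σ_{x,y} P(x,y) log₂ P(x,y). Per-cell terms -P(x,y)·log₂P(x,y):
  X=0: 0.43083, 0.46439
  X=1: 0.52877, 0.48989
Sum of the 4 terms: H(X,Y) = 1.9139 bits

Marginal of X (row sums):
  P(X=0) = 1/6 + 1/5 = 11/30
  P(X=1) = 2/5 + 7/30 = 19/30
H(X) = -[(11/30)·log₂(11/30) + (19/30)·log₂(19/30)]
  = 0.53073 + 0.41734 = 0.9481 bits

H(Y|X) = H(X,Y) - H(X) = 1.9139 - 0.9481 = 0.9658 bits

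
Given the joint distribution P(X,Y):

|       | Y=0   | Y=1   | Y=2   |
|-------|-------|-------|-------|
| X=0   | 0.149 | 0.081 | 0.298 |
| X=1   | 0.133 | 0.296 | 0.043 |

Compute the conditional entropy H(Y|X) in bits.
1.3279 bits

H(Y|X) = H(X,Y) - H(X)

H(X,Y) = -Σ_{x,y} P(x,y) log₂ P(x,y). Per-cell terms -P(x,y)·log₂P(x,y):
  X=0: 0.4092, 0.2937, 0.5205
  X=1: 0.3871, 0.5199, 0.1952
Sum of the 6 terms: H(X,Y) = 2.3256 bits

Marginal of X (row sums):
  P(X=0) = 0.149 + 0.081 + 0.298 = 0.528
  P(X=1) = 0.133 + 0.296 + 0.043 = 0.472
H(X) = -[0.528·log₂(0.528) + 0.472·log₂(0.472)]
  = 0.4865 + 0.5112 = 0.9977 bits

H(Y|X) = H(X,Y) - H(X) = 2.3256 - 0.9977 = 1.3279 bits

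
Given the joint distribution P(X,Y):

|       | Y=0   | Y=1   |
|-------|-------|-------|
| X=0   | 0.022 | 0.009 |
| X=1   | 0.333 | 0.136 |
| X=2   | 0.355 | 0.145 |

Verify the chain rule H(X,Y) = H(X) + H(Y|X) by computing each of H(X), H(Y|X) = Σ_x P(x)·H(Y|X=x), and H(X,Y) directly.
H(X) = 1.1677 bits, H(Y|X) = 0.8687 bits, H(X,Y) = 2.0364 bits

Marginal of X (row sums):
  P(X=0) = 0.022 + 0.009 = 0.031
  P(X=1) = 0.333 + 0.136 = 0.469
  P(X=2) = 0.355 + 0.145 = 0.500
H(X) = -[0.031·log₂(0.031) + 0.469·log₂(0.469) + 0.500·log₂(0.500)]
  = 0.15536 + 0.51231 + 0.50000 = 1.1677 bits

H(Y|X) = Σ_x P(x)·H(Y|X=x):
  X=0: P(X=0) = 0.031, P(Y|X=0) = (22/31, 9/31) → H(Y|X=0) = 0.86914
  X=1: P(X=1) = 0.469, P(Y|X=1) = (333/469, 136/469) → H(Y|X=1) = 0.86869
  X=2: P(X=2) = 0.500, P(Y|X=2) = (71/100, 29/100) → H(Y|X=2) = 0.86872
H(Y|X) = 0.031·0.86914 + 0.469·0.86869 + 0.500·0.86872 = 0.8687 bits

H(X,Y) = -Σ_{x,y} P(x,y) log₂ P(x,y). Per-cell terms -P(x,y)·log₂P(x,y):
  X=0: 0.12114, 0.06116
  X=1: 0.52827, 0.39145
  X=2: 0.53041, 0.40395
Sum of the 6 terms: H(X,Y) = 2.0364 bits

Chain rule check:
  H(X) + H(Y|X) = 1.1677 + 0.8687 = 2.0364 bits
  H(X,Y) = 2.0364 bits
✓ Chain rule verified.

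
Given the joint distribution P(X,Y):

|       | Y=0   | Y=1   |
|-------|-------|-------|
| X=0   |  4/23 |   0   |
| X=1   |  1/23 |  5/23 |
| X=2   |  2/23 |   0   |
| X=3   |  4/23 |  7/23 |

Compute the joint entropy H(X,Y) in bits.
2.3818 bits

H(X,Y) = -Σ_{x,y} P(x,y) log₂ P(x,y). Per-cell terms -P(x,y)·log₂P(x,y):
  X=0: 0.4389, 0.0000
  X=1: 0.1967, 0.4786
  X=2: 0.3064, 0.0000
  X=3: 0.4389, 0.5223
  (cells with P = 0 contribute 0)
Sum of the 8 terms: H(X,Y) = 2.3818 bits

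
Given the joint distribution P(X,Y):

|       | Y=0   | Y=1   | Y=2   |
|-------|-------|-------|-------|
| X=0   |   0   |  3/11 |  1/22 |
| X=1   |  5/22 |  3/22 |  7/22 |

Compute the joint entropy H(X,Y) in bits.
2.1174 bits

H(X,Y) = -Σ_{x,y} P(x,y) log₂ P(x,y). Per-cell terms -P(x,y)·log₂P(x,y):
  X=0: 0.0000, 0.5112, 0.2027
  X=1: 0.4858, 0.3920, 0.5257
  (cells with P = 0 contribute 0)
Sum of the 6 terms: H(X,Y) = 2.1174 bits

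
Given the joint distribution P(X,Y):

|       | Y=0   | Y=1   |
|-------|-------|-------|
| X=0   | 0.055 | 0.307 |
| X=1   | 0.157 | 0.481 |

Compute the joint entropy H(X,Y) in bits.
1.6804 bits

H(X,Y) = -Σ_{x,y} P(x,y) log₂ P(x,y). Per-cell terms -P(x,y)·log₂P(x,y):
  X=0: 0.2301, 0.5230
  X=1: 0.4194, 0.5079
Sum of the 4 terms: H(X,Y) = 1.6804 bits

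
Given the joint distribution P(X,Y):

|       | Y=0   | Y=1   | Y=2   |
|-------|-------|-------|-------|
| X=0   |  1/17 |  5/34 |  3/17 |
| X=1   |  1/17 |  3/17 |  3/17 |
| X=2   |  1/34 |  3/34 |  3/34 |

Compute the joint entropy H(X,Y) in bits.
2.9801 bits

H(X,Y) = -Σ_{x,y} P(x,y) log₂ P(x,y). Per-cell terms -P(x,y)·log₂P(x,y):
  X=0: 0.240439, 0.406696, 0.441618
  X=1: 0.240439, 0.441618, 0.441618
  X=2: 0.149631, 0.309044, 0.309044
Sum of the 9 terms: H(X,Y) = 2.9801 bits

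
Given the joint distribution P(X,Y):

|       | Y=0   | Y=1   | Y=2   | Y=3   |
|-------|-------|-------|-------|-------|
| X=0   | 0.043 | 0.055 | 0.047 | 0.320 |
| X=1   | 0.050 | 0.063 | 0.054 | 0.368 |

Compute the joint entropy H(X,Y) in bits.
2.3842 bits

H(X,Y) = -Σ_{x,y} P(x,y) log₂ P(x,y). Per-cell terms -P(x,y)·log₂P(x,y):
  X=0: 0.19520, 0.23014, 0.20733, 0.52603
  X=1: 0.21610, 0.25128, 0.22739, 0.53074
Sum of the 8 terms: H(X,Y) = 2.3842 bits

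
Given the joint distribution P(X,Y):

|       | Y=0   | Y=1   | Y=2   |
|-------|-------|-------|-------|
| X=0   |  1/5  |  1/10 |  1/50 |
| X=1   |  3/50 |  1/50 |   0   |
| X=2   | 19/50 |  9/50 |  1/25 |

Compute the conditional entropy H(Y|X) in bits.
1.1677 bits

H(Y|X) = H(X,Y) - H(X)

H(X,Y) = -Σ_{x,y} P(x,y) log₂ P(x,y). Per-cell terms -P(x,y)·log₂P(x,y):
  X=0: 0.46439, 0.33219, 0.11288
  X=1: 0.24353, 0.11288, 0.00000
  X=2: 0.53045, 0.44531, 0.18575
  (cells with P = 0 contribute 0)
Sum of the 9 terms: H(X,Y) = 2.4274 bits

Marginal of X (row sums):
  P(X=0) = 1/5 + 1/10 + 1/50 = 8/25
  P(X=1) = 3/50 + 1/50 + 0 = 2/25
  P(X=2) = 19/50 + 9/50 + 1/25 = 3/5
H(X) = -[(8/25)·log₂(8/25) + (2/25)·log₂(2/25) + (3/5)·log₂(3/5)]
  = 0.52603 + 0.29151 + 0.44218 = 1.2597 bits

H(Y|X) = H(X,Y) - H(X) = 2.4274 - 1.2597 = 1.1677 bits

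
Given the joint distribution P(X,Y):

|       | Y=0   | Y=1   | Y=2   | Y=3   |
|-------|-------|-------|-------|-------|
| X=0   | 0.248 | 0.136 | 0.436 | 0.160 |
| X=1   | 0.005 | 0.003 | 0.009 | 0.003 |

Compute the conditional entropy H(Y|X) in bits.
1.8437 bits

H(Y|X) = H(X,Y) - H(X)

H(X,Y) = -Σ_{x,y} P(x,y) log₂ P(x,y). Per-cell terms -P(x,y)·log₂P(x,y):
  X=0: 0.498874, 0.391452, 0.522154, 0.423017
  X=1: 0.038219, 0.025142, 0.061163, 0.025142
Sum of the 8 terms: H(X,Y) = 1.98516 bits

Marginal of X (row sums):
  P(X=0) = 0.248 + 0.136 + 0.436 + 0.160 = 0.980
  P(X=1) = 0.005 + 0.003 + 0.009 + 0.003 = 0.020
H(X) = -[0.980·log₂(0.980) + 0.020·log₂(0.020)]
  = 0.028563 + 0.112877 = 0.14144 bits

H(Y|X) = H(X,Y) - H(X) = 1.98516 - 0.14144 = 1.8437 bits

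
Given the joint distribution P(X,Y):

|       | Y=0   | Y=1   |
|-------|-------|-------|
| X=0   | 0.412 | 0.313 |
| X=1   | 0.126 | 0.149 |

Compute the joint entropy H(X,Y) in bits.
1.8374 bits

H(X,Y) = -Σ_{x,y} P(x,y) log₂ P(x,y). Per-cell terms -P(x,y)·log₂P(x,y):
  X=0: 0.5271, 0.5245
  X=1: 0.3766, 0.4092
Sum of the 4 terms: H(X,Y) = 1.8374 bits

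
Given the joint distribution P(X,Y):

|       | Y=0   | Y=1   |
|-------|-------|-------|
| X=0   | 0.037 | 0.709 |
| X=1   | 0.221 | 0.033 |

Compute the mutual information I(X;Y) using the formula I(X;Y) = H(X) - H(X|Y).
0.4698 bits

I(X;Y) = H(X) - H(X|Y)

Marginal of X (row sums):
  P(X=0) = 0.037 + 0.709 = 0.746
  P(X=1) = 0.221 + 0.033 = 0.254
H(X) = -[0.746·log₂(0.746) + 0.254·log₂(0.254)]
  = 0.315373 + 0.502183 = 0.81756 bits

Marginal of Y (column sums):
  P(Y=0) = 0.037 + 0.221 = 0.258
  P(Y=1) = 0.709 + 0.033 = 0.742
H(X|Y) = Σ_y P(y)·H(X|Y=y):
  Y=0: P(Y=0) = 0.258, P(X|Y=0) = (37/258, 221/258) → H(X|Y=0) = 0.593102
  Y=1: P(Y=1) = 0.742, P(X|Y=1) = (709/742, 33/742) → H(X|Y=1) = 0.262444
H(X|Y) = 0.258·0.593102 + 0.742·0.262444 = 0.34775 bits

I(X;Y) = H(X) - H(X|Y) = 0.81756 - 0.34775 = 0.4698 bits

Cross-check via I(X;Y) = H(X) + H(Y) - H(X,Y): computing H(Y) from the column sums and H(X,Y) from the 4 cells in the same way gives H(Y) = 0.82371 bits and H(X,Y) = 1.17147 bits, so
I(X;Y) = 0.81756 + 0.82371 - 1.17147 = 0.4698 bits ✓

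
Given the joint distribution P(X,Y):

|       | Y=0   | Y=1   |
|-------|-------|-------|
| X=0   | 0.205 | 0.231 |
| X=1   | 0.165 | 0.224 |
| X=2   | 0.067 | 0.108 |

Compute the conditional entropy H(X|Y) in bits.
1.4890 bits

H(X|Y) = H(X,Y) - H(Y)

H(X,Y) = -Σ_{x,y} P(x,y) log₂ P(x,y). Per-cell terms -P(x,y)·log₂P(x,y):
  X=0: 0.4687, 0.4883
  X=1: 0.4289, 0.4835
  X=2: 0.2613, 0.3468
Sum of the 6 terms: H(X,Y) = 2.4775 bits

Marginal of Y (column sums):
  P(Y=0) = 0.205 + 0.165 + 0.067 = 0.437
  P(Y=1) = 0.231 + 0.224 + 0.108 = 0.563
H(Y) = -[0.437·log₂(0.437) + 0.563·log₂(0.563)]
  = 0.5219 + 0.4666 = 0.9885 bits

H(X|Y) = H(X,Y) - H(Y) = 2.4775 - 0.9885 = 1.4890 bits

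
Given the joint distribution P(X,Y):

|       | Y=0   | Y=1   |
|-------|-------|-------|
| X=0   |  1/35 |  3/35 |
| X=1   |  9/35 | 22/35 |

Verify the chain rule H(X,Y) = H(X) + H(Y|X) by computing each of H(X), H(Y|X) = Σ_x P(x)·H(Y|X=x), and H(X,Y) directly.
H(X) = 0.5127 bits, H(Y|X) = 0.8625 bits, H(X,Y) = 1.3752 bits

Marginal of X (row sums):
  P(X=0) = 1/35 + 3/35 = 4/35
  P(X=1) = 9/35 + 22/35 = 31/35
H(X) = -[(4/35)·log₂(4/35) + (31/35)·log₂(31/35)]
  = 0.3576 + 0.1551 = 0.5127 bits

H(Y|X) = Σ_x P(x)·H(Y|X=x):
  X=0: P(X=0) = 4/35, P(Y|X=0) = (1/4, 3/4) → H(Y|X=0) = 0.8113
  X=1: P(X=1) = 31/35, P(Y|X=1) = (9/31, 22/31) → H(Y|X=1) = 0.8691
H(Y|X) = (4/35)·0.8113 + (31/35)·0.8691 = 0.8625 bits

H(X,Y) = -Σ_{x,y} P(x,y) log₂ P(x,y). Per-cell terms -P(x,y)·log₂P(x,y):
  X=0: 0.1466, 0.3038
  X=1: 0.5038, 0.4210
Sum of the 4 terms: H(X,Y) = 1.3752 bits

Chain rule check:
  H(X) + H(Y|X) = 0.5127 + 0.8625 = 1.3752 bits
  H(X,Y) = 1.3752 bits
✓ Chain rule verified.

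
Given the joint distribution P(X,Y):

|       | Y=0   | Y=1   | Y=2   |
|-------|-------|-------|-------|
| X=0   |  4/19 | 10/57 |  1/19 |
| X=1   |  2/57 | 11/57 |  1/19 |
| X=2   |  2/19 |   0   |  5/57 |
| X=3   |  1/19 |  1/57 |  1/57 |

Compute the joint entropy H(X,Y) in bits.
3.0666 bits

H(X,Y) = -Σ_{x,y} P(x,y) log₂ P(x,y). Per-cell terms -P(x,y)·log₂P(x,y):
  X=0: 0.4732, 0.4405, 0.2236
  X=1: 0.1696, 0.4580, 0.2236
  X=2: 0.3419, 0.0000, 0.3080
  X=3: 0.2236, 0.1023, 0.1023
  (cells with P = 0 contribute 0)
Sum of the 12 terms: H(X,Y) = 3.0666 bits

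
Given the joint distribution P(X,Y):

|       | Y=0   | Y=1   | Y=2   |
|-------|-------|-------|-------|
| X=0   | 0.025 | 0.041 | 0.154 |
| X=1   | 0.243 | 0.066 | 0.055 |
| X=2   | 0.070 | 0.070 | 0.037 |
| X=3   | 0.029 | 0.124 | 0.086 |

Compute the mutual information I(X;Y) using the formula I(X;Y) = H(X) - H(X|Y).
0.2656 bits

I(X;Y) = H(X) - H(X|Y)

Marginal of X (row sums):
  P(X=0) = 0.025 + 0.041 + 0.154 = 0.220
  P(X=1) = 0.243 + 0.066 + 0.055 = 0.364
  P(X=2) = 0.070 + 0.070 + 0.037 = 0.177
  P(X=3) = 0.029 + 0.124 + 0.086 = 0.239
H(X) = -[0.220·log₂(0.220) + 0.364·log₂(0.364) + 0.177·log₂(0.177) + 0.239·log₂(0.239)]
  = 0.48057 + 0.53071 + 0.44218 + 0.49352 = 1.9470 bits

Marginal of Y (column sums):
  P(Y=0) = 0.025 + 0.243 + 0.070 + 0.029 = 0.367
  P(Y=1) = 0.041 + 0.066 + 0.070 + 0.124 = 0.301
  P(Y=2) = 0.154 + 0.055 + 0.037 + 0.086 = 0.332
H(X|Y) = Σ_y P(y)·H(X|Y=y):
  Y=0: P(Y=0) = 0.367, P(X|Y=0) = (25/367, 243/367, 70/367, 29/367) → H(X|Y=0) = 1.40313
  Y=1: P(Y=1) = 0.301, P(X|Y=1) = (41/301, 66/301, 10/43, 124/301) → H(X|Y=1) = 1.88824
  Y=2: P(Y=2) = 0.332, P(X|Y=2) = (77/166, 55/332, 37/332, 43/166) → H(X|Y=2) = 1.80134
H(X|Y) = 0.367·1.40313 + 0.301·1.88824 + 0.332·1.80134 = 1.6814 bits

I(X;Y) = H(X) - H(X|Y) = 1.9470 - 1.6814 = 0.2656 bits

Cross-check via I(X;Y) = H(X) + H(Y) - H(X,Y): computing H(Y) from the column sums and H(X,Y) from the 12 cells in the same way gives H(Y) = 1.5802 bits and H(X,Y) = 3.2616 bits, so
I(X;Y) = 1.9470 + 1.5802 - 3.2616 = 0.2656 bits ✓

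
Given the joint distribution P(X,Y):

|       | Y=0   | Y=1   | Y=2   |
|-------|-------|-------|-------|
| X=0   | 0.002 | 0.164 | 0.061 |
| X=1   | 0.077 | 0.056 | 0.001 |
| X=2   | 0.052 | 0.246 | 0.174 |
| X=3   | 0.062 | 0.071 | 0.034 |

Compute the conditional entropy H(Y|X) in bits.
1.2469 bits

H(Y|X) = H(X,Y) - H(X)

H(X,Y) = -Σ_{x,y} P(x,y) log₂ P(x,y). Per-cell terms -P(x,y)·log₂P(x,y):
  X=0: 0.0179, 0.4278, 0.2461
  X=1: 0.2848, 0.2329, 0.0100
  X=2: 0.2218, 0.4977, 0.4390
  X=3: 0.2487, 0.2709, 0.1659
Sum of the 12 terms: H(X,Y) = 3.0635 bits

Marginal of X (row sums):
  P(X=0) = 0.002 + 0.164 + 0.061 = 0.227
  P(X=1) = 0.077 + 0.056 + 0.001 = 0.134
  P(X=2) = 0.052 + 0.246 + 0.174 = 0.472
  P(X=3) = 0.062 + 0.071 + 0.034 = 0.167
H(X) = -[0.227·log₂(0.227) + 0.134·log₂(0.134) + 0.472·log₂(0.472) + 0.167·log₂(0.167)]
  = 0.4856 + 0.3886 + 0.5112 + 0.4312 = 1.8166 bits

H(Y|X) = H(X,Y) - H(X) = 3.0635 - 1.8166 = 1.2469 bits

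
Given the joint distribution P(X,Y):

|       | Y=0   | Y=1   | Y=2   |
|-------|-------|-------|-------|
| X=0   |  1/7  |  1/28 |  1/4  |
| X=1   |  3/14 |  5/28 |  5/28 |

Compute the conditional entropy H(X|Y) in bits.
0.9060 bits

H(X|Y) = H(X,Y) - H(Y)

H(X,Y) = -Σ_{x,y} P(x,y) log₂ P(x,y). Per-cell terms -P(x,y)·log₂P(x,y):
  X=0: 0.4011, 0.1717, 0.5000
  X=1: 0.4762, 0.4438, 0.4438
Sum of the 6 terms: H(X,Y) = 2.4366 bits

Marginal of Y (column sums):
  P(Y=0) = 1/7 + 3/14 = 5/14
  P(Y=1) = 1/28 + 5/28 = 3/14
  P(Y=2) = 1/4 + 5/28 = 3/7
H(Y) = -[(5/14)·log₂(5/14) + (3/14)·log₂(3/14) + (3/7)·log₂(3/7)]
  = 0.5305 + 0.4762 + 0.5239 = 1.5306 bits

H(X|Y) = H(X,Y) - H(Y) = 2.4366 - 1.5306 = 0.9060 bits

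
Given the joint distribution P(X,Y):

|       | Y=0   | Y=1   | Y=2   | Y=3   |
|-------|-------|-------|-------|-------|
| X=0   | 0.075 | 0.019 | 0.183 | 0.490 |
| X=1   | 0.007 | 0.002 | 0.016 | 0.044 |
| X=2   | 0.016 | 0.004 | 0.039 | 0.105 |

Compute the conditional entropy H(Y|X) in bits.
1.3672 bits

H(Y|X) = H(X,Y) - H(X)

H(X,Y) = -Σ_{x,y} P(x,y) log₂ P(x,y). Per-cell terms -P(x,y)·log₂P(x,y):
  X=0: 0.28027, 0.10864, 0.44837, 0.50428
  X=1: 0.05011, 0.01793, 0.09545, 0.19828
  X=2: 0.09545, 0.03186, 0.18253, 0.34141
Sum of the 12 terms: H(X,Y) = 2.3546 bits

Marginal of X (row sums):
  P(X=0) = 0.075 + 0.019 + 0.183 + 0.490 = 0.767
  P(X=1) = 0.007 + 0.002 + 0.016 + 0.044 = 0.069
  P(X=2) = 0.016 + 0.004 + 0.039 + 0.105 = 0.164
H(X) = -[0.767·log₂(0.767) + 0.069·log₂(0.069) + 0.164·log₂(0.164)]
  = 0.29353 + 0.26615 + 0.42775 = 0.9874 bits

H(Y|X) = H(X,Y) - H(X) = 2.3546 - 0.9874 = 1.3672 bits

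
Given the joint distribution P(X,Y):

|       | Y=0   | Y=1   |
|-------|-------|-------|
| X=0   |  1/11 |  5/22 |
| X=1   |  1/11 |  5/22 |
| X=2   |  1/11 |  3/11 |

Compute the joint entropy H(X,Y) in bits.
2.4263 bits

H(X,Y) = -Σ_{x,y} P(x,y) log₂ P(x,y). Per-cell terms -P(x,y)·log₂P(x,y):
  X=0: 0.3145, 0.4858
  X=1: 0.3145, 0.4858
  X=2: 0.3145, 0.5112
Sum of the 6 terms: H(X,Y) = 2.4263 bits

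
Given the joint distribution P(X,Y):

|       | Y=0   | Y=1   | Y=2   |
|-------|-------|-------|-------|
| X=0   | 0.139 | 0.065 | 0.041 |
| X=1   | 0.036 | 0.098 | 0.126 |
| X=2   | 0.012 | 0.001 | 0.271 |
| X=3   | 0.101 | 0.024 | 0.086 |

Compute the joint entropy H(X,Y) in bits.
3.0832 bits

H(X,Y) = -Σ_{x,y} P(x,y) log₂ P(x,y). Per-cell terms -P(x,y)·log₂P(x,y):
  X=0: 0.39571, 0.25632, 0.18894
  X=1: 0.17265, 0.32841, 0.37655
  X=2: 0.07657, 0.00997, 0.51047
  X=3: 0.33406, 0.12914, 0.30440
Sum of the 12 terms: H(X,Y) = 3.0832 bits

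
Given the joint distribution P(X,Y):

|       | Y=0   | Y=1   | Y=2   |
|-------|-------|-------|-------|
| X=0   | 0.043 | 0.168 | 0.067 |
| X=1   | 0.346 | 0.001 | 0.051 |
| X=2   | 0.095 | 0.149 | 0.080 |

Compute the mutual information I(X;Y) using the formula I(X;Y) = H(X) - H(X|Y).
0.3933 bits

I(X;Y) = H(X) - H(X|Y)

Marginal of X (row sums):
  P(X=0) = 0.043 + 0.168 + 0.067 = 0.278
  P(X=1) = 0.346 + 0.001 + 0.051 = 0.398
  P(X=2) = 0.095 + 0.149 + 0.080 = 0.324
H(X) = -[0.278·log₂(0.278) + 0.398·log₂(0.398) + 0.324·log₂(0.324)]
  = 0.51342 + 0.52901 + 0.52680 = 1.56923 bits

Marginal of Y (column sums):
  P(Y=0) = 0.043 + 0.346 + 0.095 = 0.484
  P(Y=1) = 0.168 + 0.001 + 0.149 = 0.318
  P(Y=2) = 0.067 + 0.051 + 0.080 = 0.198
H(X|Y) = Σ_y P(y)·H(X|Y=y):
  Y=0: P(Y=0) = 0.484, P(X|Y=0) = (43/484, 173/242, 95/484) → H(X|Y=0) = 1.11753
  Y=1: P(Y=1) = 0.318, P(X|Y=1) = (28/53, 1/318, 149/318) → H(X|Y=1) = 1.02494
  Y=2: P(Y=2) = 0.198, P(X|Y=2) = (67/198, 17/66, 40/99) → H(X|Y=2) = 1.56130
H(X|Y) = 0.484·1.11753 + 0.318·1.02494 + 0.198·1.56130 = 1.17595 bits

I(X;Y) = H(X) - H(X|Y) = 1.56923 - 1.17595 = 0.3933 bits

Cross-check via I(X;Y) = H(X) + H(Y) - H(X,Y): computing H(Y) from the column sums and H(X,Y) from the 9 cells in the same way gives H(Y) = 1.49495 bits and H(X,Y) = 2.67090 bits, so
I(X;Y) = 1.56923 + 1.49495 - 2.67090 = 0.3933 bits ✓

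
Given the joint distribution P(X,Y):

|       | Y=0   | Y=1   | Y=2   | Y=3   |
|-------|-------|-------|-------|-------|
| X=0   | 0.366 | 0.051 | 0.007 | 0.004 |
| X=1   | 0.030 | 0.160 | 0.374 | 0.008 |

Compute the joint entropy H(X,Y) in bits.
1.9928 bits

H(X,Y) = -Σ_{x,y} P(x,y) log₂ P(x,y). Per-cell terms -P(x,y)·log₂P(x,y):
  X=0: 0.53073, 0.21896, 0.05011, 0.03186
  X=1: 0.15177, 0.42302, 0.53066, 0.05573
Sum of the 8 terms: H(X,Y) = 1.9928 bits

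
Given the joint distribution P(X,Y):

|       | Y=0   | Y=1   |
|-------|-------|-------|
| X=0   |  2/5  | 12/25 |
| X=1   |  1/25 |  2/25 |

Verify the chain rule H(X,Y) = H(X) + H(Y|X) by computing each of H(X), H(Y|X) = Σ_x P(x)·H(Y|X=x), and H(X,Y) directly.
H(X) = 0.5294 bits, H(Y|X) = 0.9849 bits, H(X,Y) = 1.5143 bits

Marginal of X (row sums):
  P(X=0) = 2/5 + 12/25 = 22/25
  P(X=1) = 1/25 + 2/25 = 3/25
H(X) = -[(22/25)·log₂(22/25) + (3/25)·log₂(3/25)]
  = 0.16229 + 0.36707 = 0.5294 bits

H(Y|X) = Σ_x P(x)·H(Y|X=x):
  X=0: P(X=0) = 22/25, P(Y|X=0) = (5/11, 6/11) → H(Y|X=0) = 0.99403
  X=1: P(X=1) = 3/25, P(Y|X=1) = (1/3, 2/3) → H(Y|X=1) = 0.91830
H(Y|X) = (22/25)·0.99403 + (3/25)·0.91830 = 0.9849 bits

H(X,Y) = -Σ_{x,y} P(x,y) log₂ P(x,y). Per-cell terms -P(x,y)·log₂P(x,y):
  X=0: 0.52877, 0.50827
  X=1: 0.18575, 0.29151
Sum of the 4 terms: H(X,Y) = 1.5143 bits

Chain rule check:
  H(X) + H(Y|X) = 0.5294 + 0.9849 = 1.5143 bits
  H(X,Y) = 1.5143 bits
✓ Chain rule verified.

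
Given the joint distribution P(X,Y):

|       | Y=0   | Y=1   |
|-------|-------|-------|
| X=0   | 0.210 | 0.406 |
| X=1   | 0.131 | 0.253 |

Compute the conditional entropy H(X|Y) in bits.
0.9608 bits

H(X|Y) = H(X,Y) - H(Y)

H(X,Y) = -Σ_{x,y} P(x,y) log₂ P(x,y). Per-cell terms -P(x,y)·log₂P(x,y):
  X=0: 0.47282, 0.52798
  X=1: 0.38414, 0.50165
Sum of the 4 terms: H(X,Y) = 1.8866 bits

Marginal of Y (column sums):
  P(Y=0) = 0.210 + 0.131 = 0.341
  P(Y=1) = 0.406 + 0.253 = 0.659
H(Y) = -[0.341·log₂(0.341) + 0.659·log₂(0.659)]
  = 0.52929 + 0.39649 = 0.9258 bits

H(X|Y) = H(X,Y) - H(Y) = 1.8866 - 0.9258 = 0.9608 bits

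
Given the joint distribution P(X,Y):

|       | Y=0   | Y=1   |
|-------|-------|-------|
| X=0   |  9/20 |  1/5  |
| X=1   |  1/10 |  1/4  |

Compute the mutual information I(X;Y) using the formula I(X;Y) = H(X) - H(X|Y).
0.1119 bits

I(X;Y) = H(X) - H(X|Y)

Marginal of X (row sums):
  P(X=0) = 9/20 + 1/5 = 13/20
  P(X=1) = 1/10 + 1/4 = 7/20
H(X) = -[(13/20)·log₂(13/20) + (7/20)·log₂(7/20)]
  = 0.4040 + 0.5301 = 0.9341 bits

Marginal of Y (column sums):
  P(Y=0) = 9/20 + 1/10 = 11/20
  P(Y=1) = 1/5 + 1/4 = 9/20
H(X|Y) = Σ_y P(y)·H(X|Y=y):
  Y=0: P(Y=0) = 11/20, P(X|Y=0) = (9/11, 2/11) → H(X|Y=0) = 0.6840
  Y=1: P(Y=1) = 9/20, P(X|Y=1) = (4/9, 5/9) → H(X|Y=1) = 0.9911
H(X|Y) = (11/20)·0.6840 + (9/20)·0.9911 = 0.8222 bits

I(X;Y) = H(X) - H(X|Y) = 0.9341 - 0.8222 = 0.1119 bits

Cross-check via I(X;Y) = H(X) + H(Y) - H(X,Y): computing H(Y) from the column sums and H(X,Y) from the 4 cells in the same way gives H(Y) = 0.9928 bits and H(X,Y) = 1.8150 bits, so
I(X;Y) = 0.9341 + 0.9928 - 1.8150 = 0.1119 bits ✓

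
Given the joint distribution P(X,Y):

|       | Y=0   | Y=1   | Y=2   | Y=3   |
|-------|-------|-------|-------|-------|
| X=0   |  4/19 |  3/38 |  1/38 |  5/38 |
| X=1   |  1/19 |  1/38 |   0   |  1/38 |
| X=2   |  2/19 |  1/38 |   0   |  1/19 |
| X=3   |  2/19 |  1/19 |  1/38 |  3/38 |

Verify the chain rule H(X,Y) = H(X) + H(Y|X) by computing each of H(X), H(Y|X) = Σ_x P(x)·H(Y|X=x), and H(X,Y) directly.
H(X) = 1.8175 bits, H(Y|X) = 1.6642 bits, H(X,Y) = 3.4816 bits

Marginal of X (row sums):
  P(X=0) = 4/19 + 3/38 + 1/38 + 5/38 = 17/38
  P(X=1) = 1/19 + 1/38 + 0 + 1/38 = 2/19
  P(X=2) = 2/19 + 1/38 + 0 + 1/19 = 7/38
  P(X=3) = 2/19 + 1/19 + 1/38 + 3/38 = 5/19
H(X) = -[(17/38)·log₂(17/38) + (2/19)·log₂(2/19) + (7/38)·log₂(7/38) + (5/19)·log₂(5/19)]
  = 0.51916 + 0.34189 + 0.44958 + 0.50684 = 1.8175 bits

H(Y|X) = Σ_x P(x)·H(Y|X=x):
  X=0: P(X=0) = 17/38, P(Y|X=0) = (8/17, 3/17, 1/17, 5/17) → H(Y|X=0) = 1.71308
  X=1: P(X=1) = 2/19, P(Y|X=1) = (1/2, 1/4, 0, 1/4) → H(Y|X=1) = 1.50000
  X=2: P(X=2) = 7/38, P(Y|X=2) = (4/7, 1/7, 0, 2/7) → H(Y|X=2) = 1.37878
  X=3: P(X=3) = 5/19, P(Y|X=3) = (2/5, 1/5, 1/10, 3/10) → H(Y|X=3) = 1.84644
H(Y|X) = (17/38)·1.71308 + (2/19)·1.50000 + (7/38)·1.37878 + (5/19)·1.84644 = 1.6642 bits

H(X,Y) = -Σ_{x,y} P(x,y) log₂ P(x,y). Per-cell terms -P(x,y)·log₂P(x,y):
  X=0: 0.47325, 0.28918, 0.13810, 0.38500
  X=1: 0.22358, 0.13810, 0.00000, 0.13810
  X=2: 0.34189, 0.13810, 0.00000, 0.22358
  X=3: 0.34189, 0.22358, 0.13810, 0.28918
  (cells with P = 0 contribute 0)
Sum of the 16 terms: H(X,Y) = 3.4816 bits

Chain rule check:
  H(X) + H(Y|X) = 1.8175 + 1.6642 = 3.4817 bits
  H(X,Y) = 3.4816 bits
✓ Chain rule verified (Δ = 0.0001 is 4-dp rounding noise: each of the three values was rounded independently).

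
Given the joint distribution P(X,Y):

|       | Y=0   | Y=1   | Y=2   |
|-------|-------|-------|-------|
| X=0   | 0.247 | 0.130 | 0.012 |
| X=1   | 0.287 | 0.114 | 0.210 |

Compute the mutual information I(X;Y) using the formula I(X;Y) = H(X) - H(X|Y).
0.1217 bits

I(X;Y) = H(X) - H(X|Y)

Marginal of X (row sums):
  P(X=0) = 0.247 + 0.130 + 0.012 = 0.389
  P(X=1) = 0.287 + 0.114 + 0.210 = 0.611
H(X) = -[0.389·log₂(0.389) + 0.611·log₂(0.611)]
  = 0.52988 + 0.43427 = 0.96415 bits

Marginal of Y (column sums):
  P(Y=0) = 0.247 + 0.287 = 0.534
  P(Y=1) = 0.130 + 0.114 = 0.244
  P(Y=2) = 0.012 + 0.210 = 0.222
H(X|Y) = Σ_y P(y)·H(X|Y=y):
  Y=0: P(Y=0) = 0.534, P(X|Y=0) = (247/534, 287/534) → H(X|Y=0) = 0.99595
  Y=1: P(Y=1) = 0.244, P(X|Y=1) = (65/122, 57/122) → H(X|Y=1) = 0.99690
  Y=2: P(Y=2) = 0.222, P(X|Y=2) = (2/37, 35/37) → H(X|Y=2) = 0.30337
H(X|Y) = 0.534·0.99595 + 0.244·0.99690 + 0.222·0.30337 = 0.84243 bits

I(X;Y) = H(X) - H(X|Y) = 0.96415 - 0.84243 = 0.1217 bits

Cross-check via I(X;Y) = H(X) + H(Y) - H(X,Y): computing H(Y) from the column sums and H(X,Y) from the 6 cells in the same way gives H(Y) = 1.46191 bits and H(X,Y) = 2.30434 bits, so
I(X;Y) = 0.96415 + 1.46191 - 2.30434 = 0.1217 bits ✓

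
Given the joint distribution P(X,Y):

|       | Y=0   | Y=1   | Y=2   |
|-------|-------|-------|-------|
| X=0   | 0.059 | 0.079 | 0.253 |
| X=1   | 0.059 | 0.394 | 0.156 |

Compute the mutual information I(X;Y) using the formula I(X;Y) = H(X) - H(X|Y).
0.1473 bits

I(X;Y) = H(X) - H(X|Y)

Marginal of X (row sums):
  P(X=0) = 0.059 + 0.079 + 0.253 = 0.391
  P(X=1) = 0.059 + 0.394 + 0.156 = 0.609
H(X) = -[0.391·log₂(0.391) + 0.609·log₂(0.609)]
  = 0.5297 + 0.4357 = 0.9654 bits

Marginal of Y (column sums):
  P(Y=0) = 0.059 + 0.059 = 0.118
  P(Y=1) = 0.079 + 0.394 = 0.473
  P(Y=2) = 0.253 + 0.156 = 0.409
H(X|Y) = Σ_y P(y)·H(X|Y=y):
  Y=0: P(Y=0) = 0.118, P(X|Y=0) = (1/2, 1/2) → H(X|Y=0) = 1.0000
  Y=1: P(Y=1) = 0.473, P(X|Y=1) = (79/473, 394/473) → H(X|Y=1) = 0.6508
  Y=2: P(Y=2) = 0.409, P(X|Y=2) = (253/409, 156/409) → H(X|Y=2) = 0.9590
H(X|Y) = 0.118·1.0000 + 0.473·0.6508 + 0.409·0.9590 = 0.8181 bits

I(X;Y) = H(X) - H(X|Y) = 0.9654 - 0.8181 = 0.1473 bits

Cross-check via I(X;Y) = H(X) + H(Y) - H(X,Y): computing H(Y) from the column sums and H(X,Y) from the 6 cells in the same way gives H(Y) = 1.4022 bits and H(X,Y) = 2.2203 bits, so
I(X;Y) = 0.9654 + 1.4022 - 2.2203 = 0.1473 bits ✓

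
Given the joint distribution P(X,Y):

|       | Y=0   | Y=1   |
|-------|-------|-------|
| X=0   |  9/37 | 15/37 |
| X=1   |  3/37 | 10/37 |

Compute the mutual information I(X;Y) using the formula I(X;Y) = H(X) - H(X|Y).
0.0161 bits

I(X;Y) = H(X) - H(X|Y)

Marginal of X (row sums):
  P(X=0) = 9/37 + 15/37 = 24/37
  P(X=1) = 3/37 + 10/37 = 13/37
H(X) = -[(24/37)·log₂(24/37) + (13/37)·log₂(13/37)]
  = 0.4051 + 0.5302 = 0.9353 bits

Marginal of Y (column sums):
  P(Y=0) = 9/37 + 3/37 = 12/37
  P(Y=1) = 15/37 + 10/37 = 25/37
H(X|Y) = Σ_y P(y)·H(X|Y=y):
  Y=0: P(Y=0) = 12/37, P(X|Y=0) = (3/4, 1/4) → H(X|Y=0) = 0.8113
  Y=1: P(Y=1) = 25/37, P(X|Y=1) = (3/5, 2/5) → H(X|Y=1) = 0.9710
H(X|Y) = (12/37)·0.8113 + (25/37)·0.9710 = 0.9192 bits

I(X;Y) = H(X) - H(X|Y) = 0.9353 - 0.9192 = 0.0161 bits

Cross-check via I(X;Y) = H(X) + H(Y) - H(X,Y): computing H(Y) from the column sums and H(X,Y) from the 4 cells in the same way gives H(Y) = 0.9090 bits and H(X,Y) = 1.8282 bits, so
I(X;Y) = 0.9353 + 0.9090 - 1.8282 = 0.0161 bits ✓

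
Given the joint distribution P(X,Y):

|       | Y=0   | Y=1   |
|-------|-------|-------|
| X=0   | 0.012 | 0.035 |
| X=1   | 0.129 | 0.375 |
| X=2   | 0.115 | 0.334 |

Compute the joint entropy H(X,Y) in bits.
2.0449 bits

H(X,Y) = -Σ_{x,y} P(x,y) log₂ P(x,y). Per-cell terms -P(x,y)·log₂P(x,y):
  X=0: 0.07657, 0.16928
  X=1: 0.38114, 0.53064
  X=2: 0.35883, 0.52841
Sum of the 6 terms: H(X,Y) = 2.0449 bits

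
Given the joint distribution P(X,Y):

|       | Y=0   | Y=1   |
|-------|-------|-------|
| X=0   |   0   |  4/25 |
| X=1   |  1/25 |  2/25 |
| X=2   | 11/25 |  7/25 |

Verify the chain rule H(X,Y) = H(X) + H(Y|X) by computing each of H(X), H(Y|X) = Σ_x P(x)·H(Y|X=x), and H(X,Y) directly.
H(X) = 1.1313 bits, H(Y|X) = 0.8043 bits, H(X,Y) = 1.9356 bits

Marginal of X (row sums):
  P(X=0) = 0 + 4/25 = 4/25
  P(X=1) = 1/25 + 2/25 = 3/25
  P(X=2) = 11/25 + 7/25 = 18/25
H(X) = -[(4/25)·log₂(4/25) + (3/25)·log₂(3/25) + (18/25)·log₂(18/25)]
  = 0.4230 + 0.3671 + 0.3412 = 1.1313 bits

H(Y|X) = Σ_x P(x)·H(Y|X=x):
  X=0: P(X=0) = 4/25, P(Y|X=0) = (0, 1) → H(Y|X=0) = 0.0000
  X=1: P(X=1) = 3/25, P(Y|X=1) = (1/3, 2/3) → H(Y|X=1) = 0.9183
  X=2: P(X=2) = 18/25, P(Y|X=2) = (11/18, 7/18) → H(Y|X=2) = 0.9641
H(Y|X) = (4/25)·0.0000 + (3/25)·0.9183 + (18/25)·0.9641 = 0.8043 bits

H(X,Y) = -Σ_{x,y} P(x,y) log₂ P(x,y). Per-cell terms -P(x,y)·log₂P(x,y):
  X=0: 0.0000, 0.4230
  X=1: 0.1858, 0.2915
  X=2: 0.5211, 0.5142
  (cells with P = 0 contribute 0)
Sum of the 6 terms: H(X,Y) = 1.9356 bits

Chain rule check:
  H(X) + H(Y|X) = 1.1313 + 0.8043 = 1.9356 bits
  H(X,Y) = 1.9356 bits
✓ Chain rule verified.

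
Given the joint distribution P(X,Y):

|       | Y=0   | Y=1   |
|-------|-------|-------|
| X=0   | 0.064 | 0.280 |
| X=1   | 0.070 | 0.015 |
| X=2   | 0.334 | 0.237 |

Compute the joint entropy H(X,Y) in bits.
2.1481 bits

H(X,Y) = -Σ_{x,y} P(x,y) log₂ P(x,y). Per-cell terms -P(x,y)·log₂P(x,y):
  X=0: 0.25381, 0.51422
  X=1: 0.26856, 0.09088
  X=2: 0.52841, 0.49226
Sum of the 6 terms: H(X,Y) = 2.1481 bits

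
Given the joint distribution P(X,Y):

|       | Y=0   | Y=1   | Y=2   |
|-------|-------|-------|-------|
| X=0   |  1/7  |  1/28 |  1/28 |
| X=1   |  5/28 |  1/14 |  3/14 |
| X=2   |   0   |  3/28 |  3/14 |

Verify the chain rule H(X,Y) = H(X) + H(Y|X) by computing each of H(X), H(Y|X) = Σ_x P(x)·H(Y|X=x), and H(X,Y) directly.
H(X) = 1.5165 bits, H(Y|X) = 1.2415 bits, H(X,Y) = 2.7579 bits

Marginal of X (row sums):
  P(X=0) = 1/7 + 1/28 + 1/28 = 3/14
  P(X=1) = 5/28 + 1/14 + 3/14 = 13/28
  P(X=2) = 0 + 3/28 + 3/14 = 9/28
H(X) = -[(3/14)·log₂(3/14) + (13/28)·log₂(13/28) + (9/28)·log₂(9/28)]
  = 0.47623 + 0.51392 + 0.52632 = 1.5165 bits

H(Y|X) = Σ_x P(x)·H(Y|X=x):
  X=0: P(X=0) = 3/14, P(Y|X=0) = (2/3, 1/6, 1/6) → H(Y|X=0) = 1.25163
  X=1: P(X=1) = 13/28, P(Y|X=1) = (5/13, 2/13, 6/13) → H(Y|X=1) = 1.46048
  X=2: P(X=2) = 9/28, P(Y|X=2) = (0, 1/3, 2/3) → H(Y|X=2) = 0.91830
H(Y|X) = (3/14)·1.25163 + (13/28)·1.46048 + (9/28)·0.91830 = 1.2415 bits

H(X,Y) = -Σ_{x,y} P(x,y) log₂ P(x,y). Per-cell terms -P(x,y)·log₂P(x,y):
  X=0: 0.40105, 0.17169, 0.17169
  X=1: 0.44383, 0.27195, 0.47623
  X=2: 0.00000, 0.34526, 0.47623
  (cells with P = 0 contribute 0)
Sum of the 9 terms: H(X,Y) = 2.7579 bits

Chain rule check:
  H(X) + H(Y|X) = 1.5165 + 1.2415 = 2.7580 bits
  H(X,Y) = 2.7579 bits
✓ Chain rule verified (Δ = 0.0001 is 4-dp rounding noise: each of the three values was rounded independently).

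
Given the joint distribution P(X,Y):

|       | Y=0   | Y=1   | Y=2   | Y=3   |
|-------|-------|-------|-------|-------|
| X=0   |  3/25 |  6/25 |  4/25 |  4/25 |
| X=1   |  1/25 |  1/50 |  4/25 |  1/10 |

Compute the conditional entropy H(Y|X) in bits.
1.8567 bits

H(Y|X) = H(X,Y) - H(X)

H(X,Y) = -Σ_{x,y} P(x,y) log₂ P(x,y). Per-cell terms -P(x,y)·log₂P(x,y):
  X=0: 0.36707, 0.49413, 0.42302, 0.42302
  X=1: 0.18575, 0.11288, 0.42302, 0.33219
Sum of the 8 terms: H(X,Y) = 2.7611 bits

Marginal of X (row sums):
  P(X=0) = 3/25 + 6/25 + 4/25 + 4/25 = 17/25
  P(X=1) = 1/25 + 1/50 + 4/25 + 1/10 = 8/25
H(X) = -[(17/25)·log₂(17/25) + (8/25)·log₂(8/25)]
  = 0.37835 + 0.52603 = 0.9044 bits

H(Y|X) = H(X,Y) - H(X) = 2.7611 - 0.9044 = 1.8567 bits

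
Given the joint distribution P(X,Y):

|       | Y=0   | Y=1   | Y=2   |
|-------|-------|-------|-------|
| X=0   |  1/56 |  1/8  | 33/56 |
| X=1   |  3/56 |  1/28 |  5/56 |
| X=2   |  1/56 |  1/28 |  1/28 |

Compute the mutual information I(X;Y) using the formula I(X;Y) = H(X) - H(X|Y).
0.1190 bits

I(X;Y) = H(X) - H(X|Y)

Marginal of X (row sums):
  P(X=0) = 1/56 + 1/8 + 33/56 = 41/56
  P(X=1) = 3/56 + 1/28 + 5/56 = 5/28
  P(X=2) = 1/56 + 1/28 + 1/28 = 5/56
H(X) = -[(41/56)·log₂(41/56) + (5/28)·log₂(5/28) + (5/56)·log₂(5/56)]
  = 0.32932 + 0.44383 + 0.31120 = 1.08435 bits

Marginal of Y (column sums):
  P(Y=0) = 1/56 + 3/56 + 1/56 = 5/56
  P(Y=1) = 1/8 + 1/28 + 1/28 = 11/56
  P(Y=2) = 33/56 + 5/56 + 1/28 = 5/7
H(X|Y) = Σ_y P(y)·H(X|Y=y):
  Y=0: P(Y=0) = 5/56, P(X|Y=0) = (1/5, 3/5, 1/5) → H(X|Y=0) = 1.37095
  Y=1: P(Y=1) = 11/56, P(X|Y=1) = (7/11, 2/11, 2/11) → H(X|Y=1) = 1.30930
  Y=2: P(Y=2) = 5/7, P(X|Y=2) = (33/40, 1/8, 1/20) → H(X|Y=2) = 0.82006
H(X|Y) = (5/56)·1.37095 + (11/56)·1.30930 + (5/7)·0.82006 = 0.96535 bits

I(X;Y) = H(X) - H(X|Y) = 1.08435 - 0.96535 = 0.1190 bits

Cross-check via I(X;Y) = H(X) + H(Y) - H(X,Y): computing H(Y) from the column sums and H(X,Y) from the 9 cells in the same way gives H(Y) = 1.11913 bits and H(X,Y) = 2.08448 bits, so
I(X;Y) = 1.08435 + 1.11913 - 2.08448 = 0.1190 bits ✓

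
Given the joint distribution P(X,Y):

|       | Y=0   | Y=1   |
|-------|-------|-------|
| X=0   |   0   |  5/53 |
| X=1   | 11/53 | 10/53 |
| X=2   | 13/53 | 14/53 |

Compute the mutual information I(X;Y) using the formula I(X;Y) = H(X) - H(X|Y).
0.0891 bits

I(X;Y) = H(X) - H(X|Y)

Marginal of X (row sums):
  P(X=0) = 0 + 5/53 = 5/53
  P(X=1) = 11/53 + 10/53 = 21/53
  P(X=2) = 13/53 + 14/53 = 27/53
H(X) = -[(5/53)·log₂(5/53) + (21/53)·log₂(21/53) + (27/53)·log₂(27/53)]
  = 0.32132 + 0.52920 + 0.49570 = 1.34622 bits

Marginal of Y (column sums):
  P(Y=0) = 0 + 11/53 + 13/53 = 24/53
  P(Y=1) = 5/53 + 10/53 + 14/53 = 29/53
H(X|Y) = Σ_y P(y)·H(X|Y=y):
  Y=0: P(Y=0) = 24/53, P(X|Y=0) = (0, 11/24, 13/24) → H(X|Y=0) = 0.99498
  Y=1: P(Y=1) = 29/53, P(X|Y=1) = (5/29, 10/29, 14/29) → H(X|Y=1) = 1.47412
H(X|Y) = (24/53)·0.99498 + (29/53)·1.47412 = 1.25715 bits

I(X;Y) = H(X) - H(X|Y) = 1.34622 - 1.25715 = 0.0891 bits

Cross-check via I(X;Y) = H(X) + H(Y) - H(X,Y): computing H(Y) from the column sums and H(X,Y) from the 6 cells in the same way gives H(Y) = 0.99357 bits and H(X,Y) = 2.25073 bits, so
I(X;Y) = 1.34622 + 0.99357 - 2.25073 = 0.0891 bits ✓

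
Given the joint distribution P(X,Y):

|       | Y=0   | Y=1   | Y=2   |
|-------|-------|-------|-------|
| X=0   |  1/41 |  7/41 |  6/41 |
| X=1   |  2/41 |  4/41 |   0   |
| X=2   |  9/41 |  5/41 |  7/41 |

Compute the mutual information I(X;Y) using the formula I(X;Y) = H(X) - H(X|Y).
0.2057 bits

I(X;Y) = H(X) - H(X|Y)

Marginal of X (row sums):
  P(X=0) = 1/41 + 7/41 + 6/41 = 14/41
  P(X=1) = 2/41 + 4/41 + 0 = 6/41
  P(X=2) = 9/41 + 5/41 + 7/41 = 21/41
H(X) = -[(14/41)·log₂(14/41) + (6/41)·log₂(6/41) + (21/41)·log₂(21/41)]
  = 0.52934 + 0.40574 + 0.49439 = 1.42947 bits

Marginal of Y (column sums):
  P(Y=0) = 1/41 + 2/41 + 9/41 = 12/41
  P(Y=1) = 7/41 + 4/41 + 5/41 = 16/41
  P(Y=2) = 6/41 + 0 + 7/41 = 13/41
H(X|Y) = Σ_y P(y)·H(X|Y=y):
  Y=0: P(Y=0) = 12/41, P(X|Y=0) = (1/12, 1/6, 3/4) → H(X|Y=0) = 1.04085
  Y=1: P(Y=1) = 16/41, P(X|Y=1) = (7/16, 1/4, 5/16) → H(X|Y=1) = 1.54618
  Y=2: P(Y=2) = 13/41, P(X|Y=2) = (6/13, 0, 7/13) → H(X|Y=2) = 0.99573
H(X|Y) = (12/41)·1.04085 + (16/41)·1.54618 + (13/41)·0.99573 = 1.22375 bits

I(X;Y) = H(X) - H(X|Y) = 1.42947 - 1.22375 = 0.2057 bits

Cross-check via I(X;Y) = H(X) + H(Y) - H(X,Y): computing H(Y) from the column sums and H(X,Y) from the 9 cells in the same way gives H(Y) = 1.57401 bits and H(X,Y) = 2.79775 bits, so
I(X;Y) = 1.42947 + 1.57401 - 2.79775 = 0.2057 bits ✓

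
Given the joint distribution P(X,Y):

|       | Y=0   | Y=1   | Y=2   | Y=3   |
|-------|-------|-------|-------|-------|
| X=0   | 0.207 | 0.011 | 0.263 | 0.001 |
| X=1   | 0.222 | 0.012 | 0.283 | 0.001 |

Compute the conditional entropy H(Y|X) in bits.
1.1436 bits

H(Y|X) = H(X,Y) - H(X)

H(X,Y) = -Σ_{x,y} P(x,y) log₂ P(x,y). Per-cell terms -P(x,y)·log₂P(x,y):
  X=0: 0.4703655, 0.0715699, 0.5067656, 0.0099658
  X=1: 0.4820438, 0.0765699, 0.5153787, 0.0099658
Sum of the 8 terms: H(X,Y) = 2.142625 bits

Marginal of X (row sums):
  P(X=0) = 0.207 + 0.011 + 0.263 + 0.001 = 0.482
  P(X=1) = 0.222 + 0.012 + 0.283 + 0.001 = 0.518
H(X) = -[0.482·log₂(0.482) + 0.518·log₂(0.518)]
  = 0.5074954 + 0.4915696 = 0.999065 bits

H(Y|X) = H(X,Y) - H(X) = 2.142625 - 0.999065 = 1.1436 bits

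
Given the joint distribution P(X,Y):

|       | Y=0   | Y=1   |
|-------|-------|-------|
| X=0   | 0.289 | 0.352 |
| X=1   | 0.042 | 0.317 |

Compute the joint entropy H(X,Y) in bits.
1.7653 bits

H(X,Y) = -Σ_{x,y} P(x,y) log₂ P(x,y). Per-cell terms -P(x,y)·log₂P(x,y):
  X=0: 0.5176, 0.5302
  X=1: 0.1921, 0.5254
Sum of the 4 terms: H(X,Y) = 1.7653 bits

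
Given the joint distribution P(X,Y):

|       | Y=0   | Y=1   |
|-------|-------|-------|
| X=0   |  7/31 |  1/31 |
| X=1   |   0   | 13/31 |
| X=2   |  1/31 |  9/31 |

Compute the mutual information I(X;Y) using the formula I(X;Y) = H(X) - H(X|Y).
0.5322 bits

I(X;Y) = H(X) - H(X|Y)

Marginal of X (row sums):
  P(X=0) = 7/31 + 1/31 = 8/31
  P(X=1) = 0 + 13/31 = 13/31
  P(X=2) = 1/31 + 9/31 = 10/31
H(X) = -[(8/31)·log₂(8/31) + (13/31)·log₂(13/31) + (10/31)·log₂(10/31)]
  = 0.5043 + 0.5258 + 0.5265 = 1.5566 bits

Marginal of Y (column sums):
  P(Y=0) = 7/31 + 0 + 1/31 = 8/31
  P(Y=1) = 1/31 + 13/31 + 9/31 = 23/31
H(X|Y) = Σ_y P(y)·H(X|Y=y):
  Y=0: P(Y=0) = 8/31, P(X|Y=0) = (7/8, 0, 1/8) → H(X|Y=0) = 0.5436
  Y=1: P(Y=1) = 23/31, P(X|Y=1) = (1/23, 13/23, 9/23) → H(X|Y=1) = 1.1916
H(X|Y) = (8/31)·0.5436 + (23/31)·1.1916 = 1.0244 bits

I(X;Y) = H(X) - H(X|Y) = 1.5566 - 1.0244 = 0.5322 bits

Cross-check via I(X;Y) = H(X) + H(Y) - H(X,Y): computing H(Y) from the column sums and H(X,Y) from the 6 cells in the same way gives H(Y) = 0.8238 bits and H(X,Y) = 1.8482 bits, so
I(X;Y) = 1.5566 + 0.8238 - 1.8482 = 0.5322 bits ✓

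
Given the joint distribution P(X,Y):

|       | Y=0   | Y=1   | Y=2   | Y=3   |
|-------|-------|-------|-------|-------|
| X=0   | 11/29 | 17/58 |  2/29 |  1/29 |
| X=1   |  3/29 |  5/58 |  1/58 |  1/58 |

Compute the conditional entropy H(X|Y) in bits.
0.7649 bits

H(X|Y) = H(X,Y) - H(Y)

H(X,Y) = -Σ_{x,y} P(x,y) log₂ P(x,y). Per-cell terms -P(x,y)·log₂P(x,y):
  X=0: 0.5305, 0.5189, 0.2661, 0.1675
  X=1: 0.3386, 0.3048, 0.1010, 0.1010
Sum of the 8 terms: H(X,Y) = 2.3284 bits

Marginal of Y (column sums):
  P(Y=0) = 11/29 + 3/29 = 14/29
  P(Y=1) = 17/58 + 5/58 = 11/29
  P(Y=2) = 2/29 + 1/58 = 5/58
  P(Y=3) = 1/29 + 1/58 = 3/58
H(Y) = -[(14/29)·log₂(14/29) + (11/29)·log₂(11/29) + (5/58)·log₂(5/58) + (3/58)·log₂(3/58)]
  = 0.5072 + 0.5305 + 0.3048 + 0.2210 = 1.5635 bits

H(X|Y) = H(X,Y) - H(Y) = 2.3284 - 1.5635 = 0.7649 bits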